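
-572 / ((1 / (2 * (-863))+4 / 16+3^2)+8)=-1974544 / 59545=-33.16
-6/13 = -0.46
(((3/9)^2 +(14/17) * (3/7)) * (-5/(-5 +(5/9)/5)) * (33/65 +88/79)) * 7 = 376229/69836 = 5.39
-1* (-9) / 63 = 1 / 7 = 0.14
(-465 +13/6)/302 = -2777/1812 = -1.53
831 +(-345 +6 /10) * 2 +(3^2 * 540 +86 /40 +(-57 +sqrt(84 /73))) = 4948.42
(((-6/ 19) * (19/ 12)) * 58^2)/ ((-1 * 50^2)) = 841/ 1250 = 0.67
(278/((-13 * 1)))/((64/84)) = -2919/104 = -28.07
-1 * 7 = -7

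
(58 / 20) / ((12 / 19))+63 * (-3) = -22129 / 120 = -184.41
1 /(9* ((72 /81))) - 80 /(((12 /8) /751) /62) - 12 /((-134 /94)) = -3993143383 /1608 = -2483298.12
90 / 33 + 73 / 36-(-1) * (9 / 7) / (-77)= 4.74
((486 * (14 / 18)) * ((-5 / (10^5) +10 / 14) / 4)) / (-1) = -67.50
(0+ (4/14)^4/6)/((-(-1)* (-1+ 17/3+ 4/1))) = 0.00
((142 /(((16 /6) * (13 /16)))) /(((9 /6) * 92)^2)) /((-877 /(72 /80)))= -213 /60311290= -0.00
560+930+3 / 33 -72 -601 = 8988 / 11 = 817.09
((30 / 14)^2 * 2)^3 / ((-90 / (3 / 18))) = -168750 / 117649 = -1.43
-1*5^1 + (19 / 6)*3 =9 / 2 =4.50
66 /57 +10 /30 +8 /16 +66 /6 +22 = 3989 /114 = 34.99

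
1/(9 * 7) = 1/63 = 0.02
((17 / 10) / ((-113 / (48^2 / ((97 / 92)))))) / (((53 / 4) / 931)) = -6709635072 / 2904665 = -2309.95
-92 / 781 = -0.12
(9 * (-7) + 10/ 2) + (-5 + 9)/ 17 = -57.76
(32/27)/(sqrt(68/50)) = 80 * sqrt(34)/459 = 1.02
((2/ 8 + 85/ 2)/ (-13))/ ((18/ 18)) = -171/ 52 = -3.29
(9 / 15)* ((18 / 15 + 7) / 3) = 41 / 25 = 1.64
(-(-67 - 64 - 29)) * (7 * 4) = 4480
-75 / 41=-1.83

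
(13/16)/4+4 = 269/64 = 4.20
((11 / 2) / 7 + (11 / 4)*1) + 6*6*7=7155 / 28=255.54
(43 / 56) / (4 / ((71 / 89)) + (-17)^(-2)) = 882317 / 5765480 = 0.15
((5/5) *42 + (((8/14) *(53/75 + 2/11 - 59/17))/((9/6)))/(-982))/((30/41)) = 124513707823/2169176625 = 57.40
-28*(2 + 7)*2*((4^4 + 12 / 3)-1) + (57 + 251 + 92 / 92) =-130227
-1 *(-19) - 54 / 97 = 1789 / 97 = 18.44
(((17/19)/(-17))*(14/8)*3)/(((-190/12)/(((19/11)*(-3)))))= -189/2090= -0.09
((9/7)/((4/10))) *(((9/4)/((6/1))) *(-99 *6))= -40095/56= -715.98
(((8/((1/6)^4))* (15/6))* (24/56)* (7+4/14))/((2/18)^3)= 2891039040/49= 59000796.73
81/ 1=81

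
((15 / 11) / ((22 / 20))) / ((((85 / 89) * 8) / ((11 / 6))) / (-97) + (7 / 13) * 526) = 8417175 / 1922803993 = 0.00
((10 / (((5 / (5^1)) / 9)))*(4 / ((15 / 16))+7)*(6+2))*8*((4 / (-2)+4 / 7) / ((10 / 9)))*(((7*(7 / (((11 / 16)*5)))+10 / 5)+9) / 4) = -202816224 / 385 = -526795.39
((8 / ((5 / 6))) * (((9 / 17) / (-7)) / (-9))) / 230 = 0.00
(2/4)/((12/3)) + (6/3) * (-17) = -271/8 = -33.88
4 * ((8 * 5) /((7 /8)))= 1280 /7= 182.86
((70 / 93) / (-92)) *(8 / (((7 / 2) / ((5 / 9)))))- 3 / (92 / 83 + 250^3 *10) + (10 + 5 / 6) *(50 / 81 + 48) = 1183417963820746969 / 2246952672189828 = 526.68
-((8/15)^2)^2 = -4096/50625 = -0.08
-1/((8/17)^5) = -1419857/32768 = -43.33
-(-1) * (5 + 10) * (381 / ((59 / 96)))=548640 / 59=9298.98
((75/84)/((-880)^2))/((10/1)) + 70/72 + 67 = 5305879049/78059520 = 67.97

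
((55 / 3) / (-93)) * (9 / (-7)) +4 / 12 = 382 / 651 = 0.59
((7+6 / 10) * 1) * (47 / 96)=893 / 240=3.72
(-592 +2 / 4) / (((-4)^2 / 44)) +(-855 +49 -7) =-19517 / 8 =-2439.62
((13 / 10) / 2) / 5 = 13 / 100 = 0.13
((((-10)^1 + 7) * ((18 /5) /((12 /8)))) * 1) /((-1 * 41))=36 /205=0.18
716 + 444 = 1160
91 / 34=2.68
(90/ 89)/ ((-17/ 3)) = -270/ 1513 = -0.18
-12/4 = -3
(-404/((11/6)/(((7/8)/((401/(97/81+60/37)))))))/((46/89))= -531636427/202703094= -2.62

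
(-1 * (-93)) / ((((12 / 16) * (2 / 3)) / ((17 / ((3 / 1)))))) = 1054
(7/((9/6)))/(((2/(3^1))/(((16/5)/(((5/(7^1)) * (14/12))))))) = 672/25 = 26.88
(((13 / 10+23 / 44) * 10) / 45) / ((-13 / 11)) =-401 / 1170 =-0.34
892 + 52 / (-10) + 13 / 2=8933 / 10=893.30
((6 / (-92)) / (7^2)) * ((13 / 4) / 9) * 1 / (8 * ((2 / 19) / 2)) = -247 / 216384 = -0.00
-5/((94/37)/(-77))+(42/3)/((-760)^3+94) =3126605889827/20631867582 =151.54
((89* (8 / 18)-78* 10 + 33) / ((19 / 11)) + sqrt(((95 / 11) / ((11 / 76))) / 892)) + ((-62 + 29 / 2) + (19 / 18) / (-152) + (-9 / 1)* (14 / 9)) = -429625 / 912 + 19* sqrt(1115) / 2453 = -470.82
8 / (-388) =-0.02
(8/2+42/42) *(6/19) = 30/19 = 1.58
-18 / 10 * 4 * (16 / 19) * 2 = -1152 / 95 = -12.13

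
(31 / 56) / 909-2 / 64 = -6239 / 203616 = -0.03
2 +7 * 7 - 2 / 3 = 151 / 3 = 50.33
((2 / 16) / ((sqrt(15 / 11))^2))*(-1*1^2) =-11 / 120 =-0.09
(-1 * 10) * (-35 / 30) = 35 / 3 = 11.67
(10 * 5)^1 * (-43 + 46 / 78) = -82700 / 39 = -2120.51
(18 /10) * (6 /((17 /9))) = 486 /85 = 5.72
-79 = -79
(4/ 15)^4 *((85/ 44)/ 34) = 32/ 111375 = 0.00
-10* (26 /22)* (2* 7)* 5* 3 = -27300 /11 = -2481.82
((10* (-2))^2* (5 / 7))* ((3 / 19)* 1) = 45.11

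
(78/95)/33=26/1045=0.02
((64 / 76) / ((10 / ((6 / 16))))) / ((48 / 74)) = 37 / 760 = 0.05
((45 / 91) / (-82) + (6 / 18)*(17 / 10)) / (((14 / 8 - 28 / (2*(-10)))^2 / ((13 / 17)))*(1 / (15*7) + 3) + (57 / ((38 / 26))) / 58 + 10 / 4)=0.01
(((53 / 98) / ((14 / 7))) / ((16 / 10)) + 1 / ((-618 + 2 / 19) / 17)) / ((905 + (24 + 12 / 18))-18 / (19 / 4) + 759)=37116063 / 441974559040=0.00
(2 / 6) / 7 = 0.05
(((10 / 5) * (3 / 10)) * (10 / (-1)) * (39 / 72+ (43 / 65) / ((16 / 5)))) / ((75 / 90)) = -5.39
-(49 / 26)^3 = -117649 / 17576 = -6.69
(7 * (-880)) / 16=-385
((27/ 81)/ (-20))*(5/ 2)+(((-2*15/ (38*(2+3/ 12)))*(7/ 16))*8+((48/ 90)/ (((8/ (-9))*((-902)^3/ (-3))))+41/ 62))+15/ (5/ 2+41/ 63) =1781352360696079/ 429008031617660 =4.15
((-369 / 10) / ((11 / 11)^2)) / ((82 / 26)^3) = -1.18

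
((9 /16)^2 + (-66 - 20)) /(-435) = 4387 /22272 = 0.20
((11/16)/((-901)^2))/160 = 11/2078210560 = 0.00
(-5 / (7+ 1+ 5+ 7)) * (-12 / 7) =0.43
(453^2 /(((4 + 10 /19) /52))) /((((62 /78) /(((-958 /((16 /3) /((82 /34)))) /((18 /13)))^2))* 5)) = 14316633249973778217 /246551680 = 58067473926.66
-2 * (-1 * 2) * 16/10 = 6.40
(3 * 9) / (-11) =-27 / 11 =-2.45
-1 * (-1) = 1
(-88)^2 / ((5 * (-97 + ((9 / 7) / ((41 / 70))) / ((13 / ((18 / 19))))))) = -15.99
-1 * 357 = -357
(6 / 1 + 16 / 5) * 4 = 184 / 5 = 36.80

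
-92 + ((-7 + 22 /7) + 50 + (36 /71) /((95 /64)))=-2149017 /47215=-45.52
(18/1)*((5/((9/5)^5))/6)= 15625/19683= 0.79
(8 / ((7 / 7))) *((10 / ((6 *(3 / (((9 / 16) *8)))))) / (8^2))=5 / 16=0.31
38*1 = 38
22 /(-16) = -11 /8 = -1.38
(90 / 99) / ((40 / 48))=12 / 11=1.09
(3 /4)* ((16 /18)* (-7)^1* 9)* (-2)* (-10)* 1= -840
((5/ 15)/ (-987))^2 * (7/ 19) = 1/ 23797557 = 0.00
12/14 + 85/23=733/161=4.55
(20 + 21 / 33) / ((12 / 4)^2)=227 / 99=2.29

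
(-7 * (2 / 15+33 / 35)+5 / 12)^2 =182329 / 3600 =50.65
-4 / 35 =-0.11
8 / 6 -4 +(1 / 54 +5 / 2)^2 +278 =205342 / 729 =281.68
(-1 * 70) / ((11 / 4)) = -280 / 11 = -25.45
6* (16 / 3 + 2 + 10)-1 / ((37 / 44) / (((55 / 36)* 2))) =33422 / 333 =100.37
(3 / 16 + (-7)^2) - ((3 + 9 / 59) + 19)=25521 / 944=27.03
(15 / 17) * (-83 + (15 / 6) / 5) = -2475 / 34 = -72.79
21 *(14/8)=147/4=36.75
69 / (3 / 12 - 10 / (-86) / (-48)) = 142416 / 511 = 278.70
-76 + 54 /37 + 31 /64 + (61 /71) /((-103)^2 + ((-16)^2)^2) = -948074778227 /12802106560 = -74.06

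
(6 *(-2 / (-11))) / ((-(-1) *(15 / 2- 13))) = -24 / 121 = -0.20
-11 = -11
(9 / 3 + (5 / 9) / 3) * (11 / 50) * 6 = 946 / 225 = 4.20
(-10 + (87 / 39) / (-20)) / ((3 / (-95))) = 49951 / 156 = 320.20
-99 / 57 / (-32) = 33 / 608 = 0.05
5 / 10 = 1 / 2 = 0.50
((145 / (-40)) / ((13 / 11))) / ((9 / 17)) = -5423 / 936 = -5.79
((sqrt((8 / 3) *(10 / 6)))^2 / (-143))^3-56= -119377890568 / 2131746903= -56.00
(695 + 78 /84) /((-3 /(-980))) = 682010 /3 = 227336.67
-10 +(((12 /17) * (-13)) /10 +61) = 4257 /85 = 50.08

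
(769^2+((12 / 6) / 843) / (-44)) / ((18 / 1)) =10967381105 / 333828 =32853.39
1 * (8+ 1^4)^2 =81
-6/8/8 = -3/32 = -0.09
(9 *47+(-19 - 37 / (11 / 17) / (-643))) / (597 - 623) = -2858121 / 183898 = -15.54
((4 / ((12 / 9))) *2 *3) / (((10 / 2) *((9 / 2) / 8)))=32 / 5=6.40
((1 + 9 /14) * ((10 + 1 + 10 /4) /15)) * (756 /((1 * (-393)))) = -1863 /655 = -2.84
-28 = -28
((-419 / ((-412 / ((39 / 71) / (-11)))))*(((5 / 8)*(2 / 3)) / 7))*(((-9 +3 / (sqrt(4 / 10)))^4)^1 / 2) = -0.50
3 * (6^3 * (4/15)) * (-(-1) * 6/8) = 129.60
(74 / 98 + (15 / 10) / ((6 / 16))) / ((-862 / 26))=-3029 / 21119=-0.14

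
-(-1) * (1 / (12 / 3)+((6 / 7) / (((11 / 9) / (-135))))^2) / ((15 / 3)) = 212582329 / 118580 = 1792.73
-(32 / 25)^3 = -32768 / 15625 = -2.10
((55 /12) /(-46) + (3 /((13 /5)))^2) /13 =114905 /1212744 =0.09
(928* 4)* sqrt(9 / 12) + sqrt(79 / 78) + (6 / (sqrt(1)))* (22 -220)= -1188 + sqrt(6162) / 78 + 1856* sqrt(3)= 2027.69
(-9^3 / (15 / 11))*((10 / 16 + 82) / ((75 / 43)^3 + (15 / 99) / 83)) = -384767000049069 / 46236526400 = -8321.71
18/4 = 9/2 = 4.50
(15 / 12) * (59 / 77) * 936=69030 / 77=896.49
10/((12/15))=25/2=12.50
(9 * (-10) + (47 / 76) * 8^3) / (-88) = -2153 / 836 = -2.58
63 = 63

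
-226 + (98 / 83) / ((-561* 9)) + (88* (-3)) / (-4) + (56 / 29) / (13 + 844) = -1666390512002 / 10415072151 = -160.00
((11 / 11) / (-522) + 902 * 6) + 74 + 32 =2880395 / 522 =5518.00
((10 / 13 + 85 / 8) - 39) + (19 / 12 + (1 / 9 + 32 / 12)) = -21757 / 936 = -23.24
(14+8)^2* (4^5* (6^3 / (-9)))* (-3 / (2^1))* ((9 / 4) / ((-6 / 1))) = -6690816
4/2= 2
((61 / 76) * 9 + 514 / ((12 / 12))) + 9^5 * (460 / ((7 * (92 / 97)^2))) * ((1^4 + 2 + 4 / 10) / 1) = 44865651734 / 3059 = 14666770.75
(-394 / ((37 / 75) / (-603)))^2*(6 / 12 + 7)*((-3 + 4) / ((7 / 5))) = 11906410793343750 / 9583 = 1242451298481.03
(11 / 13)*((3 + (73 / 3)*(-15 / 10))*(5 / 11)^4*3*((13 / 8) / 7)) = -125625 / 149072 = -0.84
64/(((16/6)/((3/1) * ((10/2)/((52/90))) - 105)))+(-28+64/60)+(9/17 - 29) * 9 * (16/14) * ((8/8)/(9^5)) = -97634685136/50749335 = -1923.86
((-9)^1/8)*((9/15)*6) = -81/20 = -4.05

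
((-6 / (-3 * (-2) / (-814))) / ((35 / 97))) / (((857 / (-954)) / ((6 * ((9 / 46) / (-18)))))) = 112988898 / 689885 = 163.78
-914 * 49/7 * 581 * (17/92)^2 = -537140891/4232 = -126923.65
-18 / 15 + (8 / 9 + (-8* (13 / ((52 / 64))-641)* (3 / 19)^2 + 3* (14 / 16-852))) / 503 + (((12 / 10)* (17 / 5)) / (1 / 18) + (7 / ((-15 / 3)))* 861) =-1137.99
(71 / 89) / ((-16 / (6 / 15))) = -71 / 3560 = -0.02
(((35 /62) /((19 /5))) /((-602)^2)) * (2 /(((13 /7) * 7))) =25 /396418204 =0.00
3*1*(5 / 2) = 15 / 2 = 7.50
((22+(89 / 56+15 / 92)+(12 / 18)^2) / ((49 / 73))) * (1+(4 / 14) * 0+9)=102378485 / 284004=360.48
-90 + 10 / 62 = -89.84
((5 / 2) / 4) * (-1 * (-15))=75 / 8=9.38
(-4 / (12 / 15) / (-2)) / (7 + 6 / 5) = 25 / 82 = 0.30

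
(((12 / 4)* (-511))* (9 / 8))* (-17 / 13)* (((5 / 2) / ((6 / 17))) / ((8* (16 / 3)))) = 19936665 / 53248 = 374.41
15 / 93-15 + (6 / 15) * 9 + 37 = 3993 / 155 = 25.76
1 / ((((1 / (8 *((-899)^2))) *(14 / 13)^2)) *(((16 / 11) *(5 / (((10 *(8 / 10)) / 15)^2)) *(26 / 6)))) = 50317.38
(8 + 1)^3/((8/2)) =729/4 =182.25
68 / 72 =17 / 18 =0.94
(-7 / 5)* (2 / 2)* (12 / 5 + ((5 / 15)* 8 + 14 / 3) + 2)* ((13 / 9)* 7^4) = -38454416 / 675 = -56969.51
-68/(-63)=68/63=1.08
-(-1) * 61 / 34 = 61 / 34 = 1.79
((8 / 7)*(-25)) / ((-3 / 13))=2600 / 21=123.81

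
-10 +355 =345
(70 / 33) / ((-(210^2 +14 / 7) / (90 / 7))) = -150 / 242561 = -0.00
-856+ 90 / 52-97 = -24733 / 26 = -951.27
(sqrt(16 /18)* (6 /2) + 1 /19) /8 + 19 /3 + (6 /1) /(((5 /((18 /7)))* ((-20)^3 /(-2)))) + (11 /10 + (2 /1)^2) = sqrt(2) /4 + 5706041 /498750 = 11.79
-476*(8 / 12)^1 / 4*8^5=-7798784 / 3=-2599594.67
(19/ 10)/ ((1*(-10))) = -0.19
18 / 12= 3 / 2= 1.50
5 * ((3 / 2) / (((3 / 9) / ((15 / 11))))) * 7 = 4725 / 22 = 214.77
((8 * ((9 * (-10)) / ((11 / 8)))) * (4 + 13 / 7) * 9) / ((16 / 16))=-2125440 / 77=-27603.12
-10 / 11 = -0.91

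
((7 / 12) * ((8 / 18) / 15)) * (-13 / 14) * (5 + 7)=-26 / 135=-0.19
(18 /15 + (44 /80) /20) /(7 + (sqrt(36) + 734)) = 491 /298800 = 0.00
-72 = -72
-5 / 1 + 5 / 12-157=-1939 / 12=-161.58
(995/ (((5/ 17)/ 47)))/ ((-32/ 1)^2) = 159001/ 1024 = 155.27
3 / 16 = 0.19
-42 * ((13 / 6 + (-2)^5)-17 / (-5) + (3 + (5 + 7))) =2401 / 5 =480.20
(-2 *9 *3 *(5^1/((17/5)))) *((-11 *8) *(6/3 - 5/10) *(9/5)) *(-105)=-33679800/17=-1981164.71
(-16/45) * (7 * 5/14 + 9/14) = -352/315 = -1.12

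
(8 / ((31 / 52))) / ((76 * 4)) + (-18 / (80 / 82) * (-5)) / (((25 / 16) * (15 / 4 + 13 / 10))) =3490586 / 297445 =11.74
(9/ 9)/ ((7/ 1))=1/ 7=0.14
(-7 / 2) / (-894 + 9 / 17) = 119 / 30378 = 0.00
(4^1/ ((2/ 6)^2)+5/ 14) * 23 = 11707/ 14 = 836.21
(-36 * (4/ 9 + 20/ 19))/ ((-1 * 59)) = 1024/ 1121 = 0.91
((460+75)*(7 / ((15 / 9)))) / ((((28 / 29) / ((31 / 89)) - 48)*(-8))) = 18879 / 3040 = 6.21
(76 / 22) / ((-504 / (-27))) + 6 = 1905 / 308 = 6.19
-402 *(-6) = 2412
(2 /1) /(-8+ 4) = -1 /2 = -0.50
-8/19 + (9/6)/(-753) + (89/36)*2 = 194063/42921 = 4.52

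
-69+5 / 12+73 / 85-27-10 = -106819 / 1020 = -104.72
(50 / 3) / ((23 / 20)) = 1000 / 69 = 14.49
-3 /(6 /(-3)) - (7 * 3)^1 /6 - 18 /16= -25 /8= -3.12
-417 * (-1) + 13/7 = 2932/7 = 418.86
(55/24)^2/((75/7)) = 847/1728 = 0.49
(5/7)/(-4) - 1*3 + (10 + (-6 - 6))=-145/28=-5.18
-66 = -66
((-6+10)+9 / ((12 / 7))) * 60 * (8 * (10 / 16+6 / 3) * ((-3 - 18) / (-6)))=81585 / 2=40792.50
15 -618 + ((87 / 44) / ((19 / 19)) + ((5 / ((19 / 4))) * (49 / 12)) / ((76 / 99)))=-4728855 / 7942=-595.42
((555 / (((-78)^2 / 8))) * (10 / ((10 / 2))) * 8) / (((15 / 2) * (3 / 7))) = 16576 / 4563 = 3.63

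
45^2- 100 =1925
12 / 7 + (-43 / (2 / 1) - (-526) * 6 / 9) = 13897 / 42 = 330.88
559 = 559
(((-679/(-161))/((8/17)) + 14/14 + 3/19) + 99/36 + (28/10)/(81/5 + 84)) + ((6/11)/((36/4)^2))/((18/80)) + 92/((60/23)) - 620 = -4461750380917/7802914680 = -571.81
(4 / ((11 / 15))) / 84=5 / 77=0.06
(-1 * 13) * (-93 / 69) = 403 / 23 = 17.52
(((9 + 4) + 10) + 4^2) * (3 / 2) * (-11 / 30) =-429 / 20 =-21.45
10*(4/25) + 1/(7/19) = 151/35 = 4.31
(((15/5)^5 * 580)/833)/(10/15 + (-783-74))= -422820/2139977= -0.20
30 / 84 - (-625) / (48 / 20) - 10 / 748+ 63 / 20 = 10363763 / 39270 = 263.91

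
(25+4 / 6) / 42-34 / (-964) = 1402 / 2169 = 0.65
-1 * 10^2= -100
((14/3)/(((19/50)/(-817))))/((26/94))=-36274.36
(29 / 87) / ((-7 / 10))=-10 / 21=-0.48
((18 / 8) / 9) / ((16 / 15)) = 15 / 64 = 0.23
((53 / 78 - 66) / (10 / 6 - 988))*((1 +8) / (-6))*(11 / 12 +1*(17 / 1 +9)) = -1645685 / 615472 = -2.67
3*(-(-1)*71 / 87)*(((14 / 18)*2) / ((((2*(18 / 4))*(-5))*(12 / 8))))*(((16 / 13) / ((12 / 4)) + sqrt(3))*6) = -0.73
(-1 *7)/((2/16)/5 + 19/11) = -3080/771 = -3.99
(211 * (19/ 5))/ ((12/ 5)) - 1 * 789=-454.92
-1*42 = -42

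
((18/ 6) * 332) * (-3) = -2988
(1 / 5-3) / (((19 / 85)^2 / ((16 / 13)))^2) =-37417408000 / 22024249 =-1698.92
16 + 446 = 462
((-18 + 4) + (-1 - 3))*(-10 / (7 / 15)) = 2700 / 7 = 385.71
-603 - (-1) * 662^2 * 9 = 3943593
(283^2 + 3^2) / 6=13349.67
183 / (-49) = -183 / 49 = -3.73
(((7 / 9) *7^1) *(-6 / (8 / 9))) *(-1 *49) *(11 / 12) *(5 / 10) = 26411 / 32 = 825.34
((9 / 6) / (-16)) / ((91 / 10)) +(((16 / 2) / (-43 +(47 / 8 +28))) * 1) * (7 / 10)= -331619 / 531440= -0.62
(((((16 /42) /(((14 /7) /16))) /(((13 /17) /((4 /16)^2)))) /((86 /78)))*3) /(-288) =-17 /7224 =-0.00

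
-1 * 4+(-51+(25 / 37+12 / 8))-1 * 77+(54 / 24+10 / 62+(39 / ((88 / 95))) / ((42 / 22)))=-6767449 / 64232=-105.36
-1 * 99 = -99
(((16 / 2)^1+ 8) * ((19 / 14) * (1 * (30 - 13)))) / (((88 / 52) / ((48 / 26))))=31008 / 77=402.70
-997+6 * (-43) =-1255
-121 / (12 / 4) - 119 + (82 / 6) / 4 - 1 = -1883 / 12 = -156.92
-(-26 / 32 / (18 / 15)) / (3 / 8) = 65 / 36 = 1.81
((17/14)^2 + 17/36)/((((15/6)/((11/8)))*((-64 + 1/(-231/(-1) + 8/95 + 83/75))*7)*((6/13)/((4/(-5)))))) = 20309833258/4902399024075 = 0.00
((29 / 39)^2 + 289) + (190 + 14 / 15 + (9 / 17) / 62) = 3851487737 / 8015670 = 480.49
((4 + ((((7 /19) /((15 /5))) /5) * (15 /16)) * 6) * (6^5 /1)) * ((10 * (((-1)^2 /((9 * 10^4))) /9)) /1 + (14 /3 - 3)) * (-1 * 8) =-1018987548 /2375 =-429047.39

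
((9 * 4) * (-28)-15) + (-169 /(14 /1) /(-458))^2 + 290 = -30136345791 /41113744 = -733.00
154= 154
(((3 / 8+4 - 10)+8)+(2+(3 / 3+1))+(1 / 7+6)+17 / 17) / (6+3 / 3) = 757 / 392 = 1.93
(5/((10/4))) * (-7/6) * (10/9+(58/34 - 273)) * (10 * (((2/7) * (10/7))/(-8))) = -1033450/3213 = -321.65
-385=-385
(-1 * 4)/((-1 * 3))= 4/3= 1.33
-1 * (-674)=674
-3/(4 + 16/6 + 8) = -9/44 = -0.20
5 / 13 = 0.38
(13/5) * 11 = 143/5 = 28.60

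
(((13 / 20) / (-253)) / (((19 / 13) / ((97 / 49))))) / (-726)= 16393 / 3420084360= 0.00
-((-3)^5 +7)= 236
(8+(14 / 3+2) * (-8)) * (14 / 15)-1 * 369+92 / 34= -312583 / 765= -408.61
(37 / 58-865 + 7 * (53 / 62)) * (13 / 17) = -10031866 / 15283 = -656.41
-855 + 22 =-833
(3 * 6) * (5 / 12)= 15 / 2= 7.50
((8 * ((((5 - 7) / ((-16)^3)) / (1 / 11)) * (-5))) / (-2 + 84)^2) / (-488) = 55 / 840015872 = 0.00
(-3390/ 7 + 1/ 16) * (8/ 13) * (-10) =271165/ 91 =2979.84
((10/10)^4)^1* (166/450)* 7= 581/225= 2.58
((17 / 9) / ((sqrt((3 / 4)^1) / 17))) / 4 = 289 * sqrt(3) / 54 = 9.27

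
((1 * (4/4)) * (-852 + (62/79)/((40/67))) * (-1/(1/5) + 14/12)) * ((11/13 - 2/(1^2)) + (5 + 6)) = 38047888/1185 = 32107.92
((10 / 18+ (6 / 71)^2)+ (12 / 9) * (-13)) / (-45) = 760867 / 2041605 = 0.37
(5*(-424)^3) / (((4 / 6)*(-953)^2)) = -571687680 / 908209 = -629.47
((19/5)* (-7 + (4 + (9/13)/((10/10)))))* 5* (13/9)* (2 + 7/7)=-190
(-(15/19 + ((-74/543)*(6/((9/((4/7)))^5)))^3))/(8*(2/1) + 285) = -86943120889771112019875603563984253/33148513891240066001326730922278826453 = -0.00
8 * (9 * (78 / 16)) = 351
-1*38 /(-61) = 38 /61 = 0.62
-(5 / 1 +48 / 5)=-73 / 5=-14.60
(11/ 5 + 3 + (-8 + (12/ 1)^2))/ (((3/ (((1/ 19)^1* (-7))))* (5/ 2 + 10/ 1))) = -9884/ 7125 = -1.39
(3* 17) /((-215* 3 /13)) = -221 /215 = -1.03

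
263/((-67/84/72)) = -1590624/67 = -23740.66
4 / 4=1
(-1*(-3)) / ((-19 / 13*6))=-13 / 38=-0.34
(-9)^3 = -729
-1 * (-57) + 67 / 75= 4342 / 75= 57.89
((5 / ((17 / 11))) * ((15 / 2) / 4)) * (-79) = -479.23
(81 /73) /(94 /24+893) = 972 /785699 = 0.00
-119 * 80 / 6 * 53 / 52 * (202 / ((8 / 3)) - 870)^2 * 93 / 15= -657805802031 / 104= -6325055788.76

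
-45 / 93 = -15 / 31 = -0.48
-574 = -574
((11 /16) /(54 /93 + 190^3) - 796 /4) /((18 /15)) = -3385053964855 /20412385728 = -165.83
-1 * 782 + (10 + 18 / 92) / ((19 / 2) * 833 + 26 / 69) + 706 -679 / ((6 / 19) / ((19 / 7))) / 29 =-52684474897 / 190028010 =-277.25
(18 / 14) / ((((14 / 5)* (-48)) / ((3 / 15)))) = -3 / 1568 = -0.00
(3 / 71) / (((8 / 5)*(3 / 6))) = 15 / 284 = 0.05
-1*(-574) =574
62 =62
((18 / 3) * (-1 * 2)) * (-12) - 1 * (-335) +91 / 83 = 39848 / 83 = 480.10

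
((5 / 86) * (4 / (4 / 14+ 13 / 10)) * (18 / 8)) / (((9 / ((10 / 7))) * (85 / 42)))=700 / 27047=0.03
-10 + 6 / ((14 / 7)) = -7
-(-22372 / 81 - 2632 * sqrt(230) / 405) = 2632 * sqrt(230) / 405 + 22372 / 81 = 374.76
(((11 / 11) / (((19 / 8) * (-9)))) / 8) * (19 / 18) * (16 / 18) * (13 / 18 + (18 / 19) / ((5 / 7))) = -7006 / 623295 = -0.01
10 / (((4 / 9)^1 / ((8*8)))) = 1440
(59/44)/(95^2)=59/397100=0.00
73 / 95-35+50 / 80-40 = -55941 / 760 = -73.61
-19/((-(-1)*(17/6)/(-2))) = 228/17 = 13.41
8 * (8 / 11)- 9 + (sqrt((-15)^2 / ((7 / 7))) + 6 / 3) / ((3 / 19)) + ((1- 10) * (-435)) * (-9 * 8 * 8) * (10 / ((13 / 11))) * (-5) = 40929020824 / 429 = 95405642.95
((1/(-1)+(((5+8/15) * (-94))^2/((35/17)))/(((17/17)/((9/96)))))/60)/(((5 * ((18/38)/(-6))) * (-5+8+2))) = -4914950723/47250000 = -104.02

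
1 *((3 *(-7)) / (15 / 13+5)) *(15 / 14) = -117 / 32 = -3.66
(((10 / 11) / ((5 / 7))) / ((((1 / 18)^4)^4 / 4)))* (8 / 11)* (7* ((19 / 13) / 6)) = 766672284473349427614.03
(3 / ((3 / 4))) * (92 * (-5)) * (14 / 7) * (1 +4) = -18400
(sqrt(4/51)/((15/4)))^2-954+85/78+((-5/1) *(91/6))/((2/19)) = -998470847/596700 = -1673.32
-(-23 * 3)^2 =-4761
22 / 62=11 / 31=0.35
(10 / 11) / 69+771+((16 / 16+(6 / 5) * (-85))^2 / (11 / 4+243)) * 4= 699131561 / 746097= 937.05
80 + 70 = 150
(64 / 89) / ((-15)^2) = 0.00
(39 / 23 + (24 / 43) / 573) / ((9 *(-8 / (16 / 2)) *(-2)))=320491 / 3400182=0.09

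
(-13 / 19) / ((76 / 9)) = -117 / 1444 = -0.08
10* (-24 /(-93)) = 80 /31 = 2.58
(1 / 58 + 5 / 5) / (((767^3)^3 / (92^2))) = 4232 / 45154835221857792331131257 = 0.00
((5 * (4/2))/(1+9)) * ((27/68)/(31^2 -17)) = 27/64192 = 0.00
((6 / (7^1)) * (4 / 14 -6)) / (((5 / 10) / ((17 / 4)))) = -2040 / 49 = -41.63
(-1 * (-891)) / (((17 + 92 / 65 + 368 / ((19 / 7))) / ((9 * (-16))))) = -158455440 / 190183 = -833.17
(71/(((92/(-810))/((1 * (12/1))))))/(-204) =36.77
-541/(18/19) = -571.06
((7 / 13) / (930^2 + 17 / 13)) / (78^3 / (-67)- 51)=-469 / 5374148170773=-0.00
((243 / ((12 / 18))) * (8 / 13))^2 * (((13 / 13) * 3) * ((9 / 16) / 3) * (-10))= -47829690 / 169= -283015.92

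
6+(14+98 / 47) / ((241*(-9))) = 67878 / 11327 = 5.99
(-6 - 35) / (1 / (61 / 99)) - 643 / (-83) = -143926 / 8217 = -17.52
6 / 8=3 / 4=0.75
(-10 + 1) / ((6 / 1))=-3 / 2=-1.50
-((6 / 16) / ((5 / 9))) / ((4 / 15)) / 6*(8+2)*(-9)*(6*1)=3645 / 16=227.81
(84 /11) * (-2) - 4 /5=-884 /55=-16.07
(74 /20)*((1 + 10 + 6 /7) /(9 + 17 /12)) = 18426 /4375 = 4.21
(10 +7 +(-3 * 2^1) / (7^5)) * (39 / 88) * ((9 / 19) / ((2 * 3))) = 33428421 / 56202608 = 0.59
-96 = -96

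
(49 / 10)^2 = 2401 / 100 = 24.01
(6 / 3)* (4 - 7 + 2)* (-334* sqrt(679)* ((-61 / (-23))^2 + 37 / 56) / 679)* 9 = 342607347* sqrt(679) / 5028674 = 1775.33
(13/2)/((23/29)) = 377/46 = 8.20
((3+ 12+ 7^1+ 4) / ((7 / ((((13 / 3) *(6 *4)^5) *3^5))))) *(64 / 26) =536617156608 / 7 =76659593801.14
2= 2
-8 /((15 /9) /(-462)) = 11088 /5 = 2217.60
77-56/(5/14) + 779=3496/5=699.20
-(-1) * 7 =7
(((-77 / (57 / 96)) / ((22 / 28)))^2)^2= 96717311574016 / 130321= 742146788.12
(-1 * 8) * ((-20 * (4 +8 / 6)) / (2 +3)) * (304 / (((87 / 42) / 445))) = 969687040 / 87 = 11145828.05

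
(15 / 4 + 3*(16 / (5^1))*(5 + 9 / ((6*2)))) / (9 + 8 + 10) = 131 / 60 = 2.18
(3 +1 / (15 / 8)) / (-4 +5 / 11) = -583 / 585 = -1.00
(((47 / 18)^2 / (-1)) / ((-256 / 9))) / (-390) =-2209 / 3594240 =-0.00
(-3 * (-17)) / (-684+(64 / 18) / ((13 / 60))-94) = -1989 / 29702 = -0.07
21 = 21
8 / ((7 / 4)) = 32 / 7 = 4.57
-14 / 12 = -7 / 6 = -1.17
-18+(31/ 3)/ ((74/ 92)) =-572/ 111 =-5.15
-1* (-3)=3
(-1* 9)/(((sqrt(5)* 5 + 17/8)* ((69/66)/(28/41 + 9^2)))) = 8198352/661043 - 19290240* sqrt(5)/661043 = -52.85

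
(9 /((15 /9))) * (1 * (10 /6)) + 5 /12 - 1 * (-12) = 257 /12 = 21.42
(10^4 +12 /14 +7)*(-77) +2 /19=-14641493 /19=-770604.89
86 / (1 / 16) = 1376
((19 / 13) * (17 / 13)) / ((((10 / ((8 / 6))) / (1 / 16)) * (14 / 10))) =323 / 28392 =0.01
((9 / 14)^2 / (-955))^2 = 6561 / 35036352400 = 0.00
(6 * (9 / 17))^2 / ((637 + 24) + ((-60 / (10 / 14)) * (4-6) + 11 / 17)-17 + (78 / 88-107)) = 128304 / 8984279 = 0.01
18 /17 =1.06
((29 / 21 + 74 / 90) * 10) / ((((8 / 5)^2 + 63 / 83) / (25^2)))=1800062500 / 433881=4148.75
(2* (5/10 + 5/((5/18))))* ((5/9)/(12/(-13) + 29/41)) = -19721/207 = -95.27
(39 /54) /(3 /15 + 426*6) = 65 /230058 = 0.00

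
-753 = -753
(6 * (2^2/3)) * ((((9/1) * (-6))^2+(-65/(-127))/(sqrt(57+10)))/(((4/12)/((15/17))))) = 23400 * sqrt(67)/144653+1049760/17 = 61751.91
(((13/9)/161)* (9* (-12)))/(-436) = 39/17549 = 0.00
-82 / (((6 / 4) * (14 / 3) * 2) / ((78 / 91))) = -246 / 49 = -5.02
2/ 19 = 0.11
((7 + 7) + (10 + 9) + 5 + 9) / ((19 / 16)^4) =3080192 / 130321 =23.64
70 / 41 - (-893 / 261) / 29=566443 / 310329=1.83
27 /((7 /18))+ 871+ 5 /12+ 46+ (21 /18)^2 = 62257 /63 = 988.21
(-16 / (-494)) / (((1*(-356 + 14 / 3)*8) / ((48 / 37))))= -72 / 4816253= -0.00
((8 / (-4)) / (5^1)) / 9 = -2 / 45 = -0.04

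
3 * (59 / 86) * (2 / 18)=59 / 258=0.23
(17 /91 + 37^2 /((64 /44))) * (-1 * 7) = -1370641 /208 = -6589.62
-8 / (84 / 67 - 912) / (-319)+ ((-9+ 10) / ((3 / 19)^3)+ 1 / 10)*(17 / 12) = 42048425767 / 116792280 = 360.03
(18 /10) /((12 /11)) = 1.65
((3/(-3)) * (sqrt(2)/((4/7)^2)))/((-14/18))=63 * sqrt(2)/16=5.57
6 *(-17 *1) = -102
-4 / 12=-1 / 3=-0.33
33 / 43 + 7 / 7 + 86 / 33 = 6206 / 1419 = 4.37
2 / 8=1 / 4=0.25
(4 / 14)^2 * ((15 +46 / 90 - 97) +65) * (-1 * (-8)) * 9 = -96.91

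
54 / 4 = 27 / 2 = 13.50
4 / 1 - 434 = -430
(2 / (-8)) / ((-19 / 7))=0.09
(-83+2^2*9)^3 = -103823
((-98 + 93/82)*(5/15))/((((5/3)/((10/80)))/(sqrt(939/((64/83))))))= -7943*sqrt(77937)/26240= -84.51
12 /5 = 2.40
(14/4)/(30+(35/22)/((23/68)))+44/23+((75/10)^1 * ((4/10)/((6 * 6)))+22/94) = 132759223/56947080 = 2.33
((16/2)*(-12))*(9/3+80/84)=-2656/7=-379.43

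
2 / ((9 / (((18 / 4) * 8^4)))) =4096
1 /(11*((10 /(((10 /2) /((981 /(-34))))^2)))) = 2890 /10585971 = 0.00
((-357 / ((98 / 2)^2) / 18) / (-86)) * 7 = 17 / 25284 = 0.00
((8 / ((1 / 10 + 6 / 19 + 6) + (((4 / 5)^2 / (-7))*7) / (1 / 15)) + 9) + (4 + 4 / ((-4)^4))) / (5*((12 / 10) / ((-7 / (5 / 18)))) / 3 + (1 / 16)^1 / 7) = -5124231 / 34364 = -149.12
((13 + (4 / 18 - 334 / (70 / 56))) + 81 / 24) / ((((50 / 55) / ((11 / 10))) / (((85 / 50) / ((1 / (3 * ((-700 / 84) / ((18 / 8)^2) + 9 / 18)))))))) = 103366037533 / 58320000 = 1772.39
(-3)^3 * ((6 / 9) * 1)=-18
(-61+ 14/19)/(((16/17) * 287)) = -19465/87248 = -0.22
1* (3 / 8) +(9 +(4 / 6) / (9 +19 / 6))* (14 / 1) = 127.14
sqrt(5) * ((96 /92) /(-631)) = -24 * sqrt(5) /14513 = -0.00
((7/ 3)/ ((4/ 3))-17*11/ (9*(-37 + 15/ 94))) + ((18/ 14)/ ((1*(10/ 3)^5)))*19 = 51779257351/ 21816900000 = 2.37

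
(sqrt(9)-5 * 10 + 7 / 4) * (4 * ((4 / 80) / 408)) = -181 / 8160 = -0.02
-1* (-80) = 80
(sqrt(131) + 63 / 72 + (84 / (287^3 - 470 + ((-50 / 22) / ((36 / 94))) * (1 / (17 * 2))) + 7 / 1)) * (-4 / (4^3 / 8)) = -sqrt(131) / 2 - 10025866216107 / 2546250588496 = -9.66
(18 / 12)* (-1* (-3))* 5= 45 / 2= 22.50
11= 11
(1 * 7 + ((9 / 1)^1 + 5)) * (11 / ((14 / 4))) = 66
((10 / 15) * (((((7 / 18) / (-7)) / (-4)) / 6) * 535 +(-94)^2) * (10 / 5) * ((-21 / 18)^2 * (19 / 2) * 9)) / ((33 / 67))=238135861999 / 85536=2784042.53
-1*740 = -740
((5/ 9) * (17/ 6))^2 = 7225/ 2916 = 2.48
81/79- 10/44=1387/1738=0.80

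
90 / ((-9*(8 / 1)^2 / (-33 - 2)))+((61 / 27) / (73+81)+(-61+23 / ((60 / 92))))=-6735931 / 332640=-20.25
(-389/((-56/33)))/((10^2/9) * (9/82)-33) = -526317/72968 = -7.21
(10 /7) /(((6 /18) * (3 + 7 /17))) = 1.26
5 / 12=0.42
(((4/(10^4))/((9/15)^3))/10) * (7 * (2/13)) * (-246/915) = -287/5352750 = -0.00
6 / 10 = 3 / 5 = 0.60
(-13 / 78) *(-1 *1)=1 / 6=0.17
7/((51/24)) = 3.29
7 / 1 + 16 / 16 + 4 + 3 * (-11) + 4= -17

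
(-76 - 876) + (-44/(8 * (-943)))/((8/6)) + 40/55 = -78940053/82984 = -951.27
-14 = -14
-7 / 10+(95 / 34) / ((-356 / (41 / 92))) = -3916963 / 5567840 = -0.70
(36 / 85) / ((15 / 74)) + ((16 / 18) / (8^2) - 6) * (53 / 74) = -4977011 / 2264400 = -2.20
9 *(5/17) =45/17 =2.65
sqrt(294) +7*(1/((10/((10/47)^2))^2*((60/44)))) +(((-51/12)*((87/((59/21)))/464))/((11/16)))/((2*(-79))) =16310073773/6004466989224 +7*sqrt(6) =17.15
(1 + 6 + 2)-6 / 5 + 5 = 64 / 5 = 12.80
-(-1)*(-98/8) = -49/4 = -12.25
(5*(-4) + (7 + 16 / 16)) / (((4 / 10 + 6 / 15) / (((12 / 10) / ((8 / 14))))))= -63 / 2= -31.50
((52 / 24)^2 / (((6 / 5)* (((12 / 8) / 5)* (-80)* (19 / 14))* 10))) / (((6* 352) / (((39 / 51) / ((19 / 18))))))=-15379 / 3732867072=-0.00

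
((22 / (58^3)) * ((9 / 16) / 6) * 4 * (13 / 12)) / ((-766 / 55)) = -7865 / 2391292672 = -0.00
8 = 8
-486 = -486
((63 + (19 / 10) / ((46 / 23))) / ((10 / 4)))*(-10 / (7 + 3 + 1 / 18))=-23022 / 905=-25.44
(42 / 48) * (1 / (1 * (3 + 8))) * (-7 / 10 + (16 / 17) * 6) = 0.39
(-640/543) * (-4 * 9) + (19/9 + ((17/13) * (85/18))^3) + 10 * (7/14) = 661007232449/2319135624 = 285.02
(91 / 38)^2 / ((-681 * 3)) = -8281 / 2950092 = -0.00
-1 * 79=-79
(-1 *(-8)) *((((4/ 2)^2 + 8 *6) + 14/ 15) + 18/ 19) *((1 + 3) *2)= 982784/ 285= 3448.36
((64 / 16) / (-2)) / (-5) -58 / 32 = -113 / 80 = -1.41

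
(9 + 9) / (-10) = -1.80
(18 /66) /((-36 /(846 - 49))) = -797 /132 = -6.04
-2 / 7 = -0.29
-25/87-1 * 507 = -44134/87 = -507.29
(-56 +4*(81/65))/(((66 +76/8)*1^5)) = -6632/9815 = -0.68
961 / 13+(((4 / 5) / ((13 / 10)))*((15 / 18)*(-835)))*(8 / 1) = -130717 / 39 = -3351.72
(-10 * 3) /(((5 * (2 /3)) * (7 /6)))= -54 /7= -7.71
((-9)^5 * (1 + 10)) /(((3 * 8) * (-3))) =72171 /8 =9021.38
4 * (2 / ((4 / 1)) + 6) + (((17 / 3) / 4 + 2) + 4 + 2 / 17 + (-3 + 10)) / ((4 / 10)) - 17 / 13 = 323693 / 5304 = 61.03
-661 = -661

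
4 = 4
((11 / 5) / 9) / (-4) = -11 / 180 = -0.06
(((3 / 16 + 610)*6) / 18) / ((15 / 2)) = 9763 / 360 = 27.12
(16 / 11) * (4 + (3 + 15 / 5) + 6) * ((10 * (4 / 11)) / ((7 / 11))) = 10240 / 77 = 132.99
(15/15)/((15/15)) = 1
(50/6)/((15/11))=55/9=6.11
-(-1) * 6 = 6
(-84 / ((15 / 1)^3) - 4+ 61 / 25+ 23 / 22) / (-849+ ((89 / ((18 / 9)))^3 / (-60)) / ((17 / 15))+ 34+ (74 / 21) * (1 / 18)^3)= 6177133872 / 24172174989875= 0.00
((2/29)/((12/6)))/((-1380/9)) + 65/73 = 866881/973820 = 0.89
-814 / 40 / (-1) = 407 / 20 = 20.35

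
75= 75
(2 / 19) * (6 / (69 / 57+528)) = 12 / 10055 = 0.00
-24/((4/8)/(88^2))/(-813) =123904/271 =457.21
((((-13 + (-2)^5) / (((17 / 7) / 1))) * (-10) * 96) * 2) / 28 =21600 / 17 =1270.59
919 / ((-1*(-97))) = 919 / 97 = 9.47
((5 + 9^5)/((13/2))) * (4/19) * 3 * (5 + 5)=14172960/247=57380.40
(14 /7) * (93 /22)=93 /11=8.45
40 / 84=10 / 21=0.48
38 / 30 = 19 / 15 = 1.27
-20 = -20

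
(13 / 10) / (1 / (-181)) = -2353 / 10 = -235.30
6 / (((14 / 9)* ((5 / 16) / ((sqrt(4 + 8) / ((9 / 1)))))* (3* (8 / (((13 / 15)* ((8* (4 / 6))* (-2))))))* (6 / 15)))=-832* sqrt(3) / 315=-4.57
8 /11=0.73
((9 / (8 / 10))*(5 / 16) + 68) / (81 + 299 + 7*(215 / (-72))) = 41193 / 206840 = 0.20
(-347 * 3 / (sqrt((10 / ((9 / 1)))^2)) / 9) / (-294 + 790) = -0.21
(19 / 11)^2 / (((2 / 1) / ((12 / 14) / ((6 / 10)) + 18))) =24548 / 847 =28.98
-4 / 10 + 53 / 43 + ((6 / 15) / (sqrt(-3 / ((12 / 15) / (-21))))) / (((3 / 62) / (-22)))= 179 / 215- 5456* sqrt(35) / 1575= -19.66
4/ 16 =1/ 4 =0.25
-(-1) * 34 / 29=34 / 29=1.17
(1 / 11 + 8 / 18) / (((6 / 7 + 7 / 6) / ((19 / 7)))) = 2014 / 2805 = 0.72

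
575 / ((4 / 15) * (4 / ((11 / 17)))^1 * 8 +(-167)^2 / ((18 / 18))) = 94875 / 4603861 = 0.02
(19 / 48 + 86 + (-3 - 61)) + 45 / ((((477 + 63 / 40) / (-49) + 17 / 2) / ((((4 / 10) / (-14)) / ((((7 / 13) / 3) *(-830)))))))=17036791 / 760944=22.39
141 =141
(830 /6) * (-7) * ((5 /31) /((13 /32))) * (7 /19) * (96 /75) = -4164608 /22971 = -181.30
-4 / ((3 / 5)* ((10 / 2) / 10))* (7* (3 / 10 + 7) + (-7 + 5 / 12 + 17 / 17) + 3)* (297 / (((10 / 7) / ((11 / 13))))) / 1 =-7396851 / 65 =-113797.71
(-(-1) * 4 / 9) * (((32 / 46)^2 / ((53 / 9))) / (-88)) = -128 / 308407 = -0.00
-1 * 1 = -1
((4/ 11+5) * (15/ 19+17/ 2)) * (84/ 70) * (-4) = -239.16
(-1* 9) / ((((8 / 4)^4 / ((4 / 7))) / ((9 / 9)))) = -9 / 28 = -0.32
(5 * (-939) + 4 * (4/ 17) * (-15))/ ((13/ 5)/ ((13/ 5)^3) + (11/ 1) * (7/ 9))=-121763655/ 225046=-541.06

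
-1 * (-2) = 2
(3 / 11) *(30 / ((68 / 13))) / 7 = 585 / 2618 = 0.22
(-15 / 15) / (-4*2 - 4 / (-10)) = 0.13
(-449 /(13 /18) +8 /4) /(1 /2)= -16112 /13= -1239.38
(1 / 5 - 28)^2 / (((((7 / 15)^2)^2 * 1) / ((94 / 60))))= 122591745 / 4802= 25529.31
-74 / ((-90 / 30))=74 / 3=24.67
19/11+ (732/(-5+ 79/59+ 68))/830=15084497/8664370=1.74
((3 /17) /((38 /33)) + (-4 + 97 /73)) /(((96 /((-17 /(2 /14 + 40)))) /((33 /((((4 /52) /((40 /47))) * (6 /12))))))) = 594308715 /73272436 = 8.11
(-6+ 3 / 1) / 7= -3 / 7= -0.43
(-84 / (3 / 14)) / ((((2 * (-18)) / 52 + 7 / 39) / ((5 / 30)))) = 127.40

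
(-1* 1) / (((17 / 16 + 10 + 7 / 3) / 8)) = -384 / 643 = -0.60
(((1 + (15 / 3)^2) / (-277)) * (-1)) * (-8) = -208 / 277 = -0.75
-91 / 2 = -45.50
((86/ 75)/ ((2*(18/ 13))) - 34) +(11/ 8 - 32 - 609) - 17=-690.21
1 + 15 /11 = 26 /11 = 2.36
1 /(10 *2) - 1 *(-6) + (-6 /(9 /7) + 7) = 503 /60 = 8.38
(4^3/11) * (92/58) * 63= 581.42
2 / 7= 0.29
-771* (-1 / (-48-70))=-771 / 118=-6.53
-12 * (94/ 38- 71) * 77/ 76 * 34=10225908/ 361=28326.61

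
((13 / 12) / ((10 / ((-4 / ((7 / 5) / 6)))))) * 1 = -13 / 7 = -1.86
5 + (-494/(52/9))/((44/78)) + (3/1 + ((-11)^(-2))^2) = -8407923/58564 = -143.57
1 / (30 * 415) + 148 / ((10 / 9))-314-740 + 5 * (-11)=-12148709 / 12450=-975.80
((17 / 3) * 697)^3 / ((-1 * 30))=-1663585393049 / 810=-2053809127.22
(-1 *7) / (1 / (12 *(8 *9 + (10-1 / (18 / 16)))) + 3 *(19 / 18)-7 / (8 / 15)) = 30660 / 43613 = 0.70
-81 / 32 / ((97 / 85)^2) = -585225 / 301088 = -1.94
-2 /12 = -1 /6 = -0.17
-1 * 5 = -5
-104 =-104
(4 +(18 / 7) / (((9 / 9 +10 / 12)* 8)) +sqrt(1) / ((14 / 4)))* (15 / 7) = 10305 / 1078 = 9.56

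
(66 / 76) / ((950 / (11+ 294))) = 2013 / 7220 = 0.28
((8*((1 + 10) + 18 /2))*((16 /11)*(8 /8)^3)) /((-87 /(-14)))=35840 /957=37.45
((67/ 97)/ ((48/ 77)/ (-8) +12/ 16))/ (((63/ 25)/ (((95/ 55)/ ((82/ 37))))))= 2355050/ 7409151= 0.32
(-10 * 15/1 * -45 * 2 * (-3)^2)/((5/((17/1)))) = 413100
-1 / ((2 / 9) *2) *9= -81 / 4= -20.25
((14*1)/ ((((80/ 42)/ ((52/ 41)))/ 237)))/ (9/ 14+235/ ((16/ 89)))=50725584/ 30027785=1.69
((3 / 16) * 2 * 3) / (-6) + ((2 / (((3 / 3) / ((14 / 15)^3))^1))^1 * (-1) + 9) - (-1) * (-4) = 172067 / 54000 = 3.19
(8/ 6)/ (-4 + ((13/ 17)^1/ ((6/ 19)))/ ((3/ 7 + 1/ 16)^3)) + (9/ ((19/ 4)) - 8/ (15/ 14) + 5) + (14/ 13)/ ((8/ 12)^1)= 145371705757/ 129274960035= 1.12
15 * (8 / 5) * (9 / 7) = 216 / 7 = 30.86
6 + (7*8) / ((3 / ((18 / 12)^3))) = 69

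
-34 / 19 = -1.79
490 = 490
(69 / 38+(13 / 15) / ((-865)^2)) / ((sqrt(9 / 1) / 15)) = 774413369 / 85297650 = 9.08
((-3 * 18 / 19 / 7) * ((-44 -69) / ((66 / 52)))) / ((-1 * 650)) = -0.06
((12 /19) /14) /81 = 2 /3591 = 0.00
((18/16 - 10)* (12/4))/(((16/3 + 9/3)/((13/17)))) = -8307/3400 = -2.44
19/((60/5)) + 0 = 19/12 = 1.58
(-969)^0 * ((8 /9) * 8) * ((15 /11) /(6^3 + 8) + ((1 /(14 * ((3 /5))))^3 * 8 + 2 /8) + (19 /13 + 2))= 26.53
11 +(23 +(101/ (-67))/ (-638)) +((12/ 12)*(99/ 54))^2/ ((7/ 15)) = 73976195/ 1795332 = 41.20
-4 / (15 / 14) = -56 / 15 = -3.73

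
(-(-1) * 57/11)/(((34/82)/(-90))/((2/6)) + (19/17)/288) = -57209760/109747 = -521.29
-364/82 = -4.44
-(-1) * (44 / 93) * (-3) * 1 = -44 / 31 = -1.42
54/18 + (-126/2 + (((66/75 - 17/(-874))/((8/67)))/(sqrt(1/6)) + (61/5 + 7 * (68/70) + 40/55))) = -443/11 + 1316751 * sqrt(6)/174800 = -21.82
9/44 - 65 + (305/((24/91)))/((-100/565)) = -6968317/1056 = -6598.79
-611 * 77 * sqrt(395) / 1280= -730.50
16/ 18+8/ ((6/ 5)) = 68/ 9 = 7.56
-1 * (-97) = 97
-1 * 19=-19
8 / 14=4 / 7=0.57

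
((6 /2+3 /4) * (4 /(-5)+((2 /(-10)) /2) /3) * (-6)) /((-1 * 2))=-75 /8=-9.38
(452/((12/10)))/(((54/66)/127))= 1578610/27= 58467.04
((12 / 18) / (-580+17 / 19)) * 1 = -38 / 33009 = -0.00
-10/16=-5/8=-0.62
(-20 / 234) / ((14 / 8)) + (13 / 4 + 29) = 105491 / 3276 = 32.20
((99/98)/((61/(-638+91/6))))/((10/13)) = -1603173/119560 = -13.41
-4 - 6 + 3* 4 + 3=5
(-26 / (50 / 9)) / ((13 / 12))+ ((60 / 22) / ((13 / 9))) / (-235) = -727218 / 168025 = -4.33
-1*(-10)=10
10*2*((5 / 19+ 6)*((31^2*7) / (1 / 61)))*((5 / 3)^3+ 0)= 122078232500 / 513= 237969264.13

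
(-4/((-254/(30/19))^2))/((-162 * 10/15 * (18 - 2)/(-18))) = -75/46580552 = -0.00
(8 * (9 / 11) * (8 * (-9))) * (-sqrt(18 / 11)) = 15552 * sqrt(22) / 121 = 602.85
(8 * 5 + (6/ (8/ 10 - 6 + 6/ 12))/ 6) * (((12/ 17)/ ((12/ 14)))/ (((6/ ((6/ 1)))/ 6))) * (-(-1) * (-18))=-166320/ 47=-3538.72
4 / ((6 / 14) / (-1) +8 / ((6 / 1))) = 84 / 19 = 4.42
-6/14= -3/7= -0.43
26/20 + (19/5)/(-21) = 47/42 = 1.12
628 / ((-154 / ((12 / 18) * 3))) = -628 / 77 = -8.16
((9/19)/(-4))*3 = -27/76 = -0.36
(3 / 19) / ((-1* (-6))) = 1 / 38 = 0.03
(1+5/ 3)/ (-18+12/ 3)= -4/ 21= -0.19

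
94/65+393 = 25639/65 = 394.45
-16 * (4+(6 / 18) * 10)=-352 / 3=-117.33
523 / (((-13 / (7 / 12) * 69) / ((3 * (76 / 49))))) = -1.58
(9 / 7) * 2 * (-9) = -162 / 7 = -23.14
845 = 845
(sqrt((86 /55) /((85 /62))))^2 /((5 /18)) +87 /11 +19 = 724976 /23375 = 31.02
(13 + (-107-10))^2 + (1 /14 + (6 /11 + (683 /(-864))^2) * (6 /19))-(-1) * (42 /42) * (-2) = 1968451128869 /182020608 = 10814.44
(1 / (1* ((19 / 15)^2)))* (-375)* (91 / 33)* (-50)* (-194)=-24825937500 / 3971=-6251810.00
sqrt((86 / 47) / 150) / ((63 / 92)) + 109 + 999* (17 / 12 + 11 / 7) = 92* sqrt(6063) / 44415 + 86635 / 28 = 3094.27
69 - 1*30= 39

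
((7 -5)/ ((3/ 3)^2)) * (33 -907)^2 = 1527752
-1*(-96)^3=884736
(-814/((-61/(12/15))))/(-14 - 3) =-3256/5185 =-0.63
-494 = -494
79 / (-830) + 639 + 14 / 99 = 52510429 / 82170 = 639.05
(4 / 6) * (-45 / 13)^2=7.99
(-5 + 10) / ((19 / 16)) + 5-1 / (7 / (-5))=1320 / 133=9.92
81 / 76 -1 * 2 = -71 / 76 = -0.93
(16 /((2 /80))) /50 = 64 /5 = 12.80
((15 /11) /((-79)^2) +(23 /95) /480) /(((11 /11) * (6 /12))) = 2262973 /1565242800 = 0.00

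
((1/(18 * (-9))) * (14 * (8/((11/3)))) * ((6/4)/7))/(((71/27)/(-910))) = 10920/781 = 13.98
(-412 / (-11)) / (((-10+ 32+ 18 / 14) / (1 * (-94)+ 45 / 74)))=-9965662 / 66341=-150.22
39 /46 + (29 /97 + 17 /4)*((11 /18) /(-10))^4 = 1588615702279 /1873611648000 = 0.85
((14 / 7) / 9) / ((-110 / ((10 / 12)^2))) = -5 / 3564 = -0.00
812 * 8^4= 3325952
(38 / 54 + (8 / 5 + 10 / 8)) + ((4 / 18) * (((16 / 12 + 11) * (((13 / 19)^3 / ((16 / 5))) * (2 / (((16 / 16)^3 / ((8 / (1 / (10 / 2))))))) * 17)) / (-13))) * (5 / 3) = -492017737 / 11111580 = -44.28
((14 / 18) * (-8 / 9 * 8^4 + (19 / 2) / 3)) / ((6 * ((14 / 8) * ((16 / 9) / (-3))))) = 454.72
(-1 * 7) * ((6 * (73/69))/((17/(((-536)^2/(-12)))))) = 73404128/1173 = 62578.11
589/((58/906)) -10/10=266788/29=9199.59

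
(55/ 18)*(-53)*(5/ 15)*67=-195305/ 54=-3616.76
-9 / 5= -1.80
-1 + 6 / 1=5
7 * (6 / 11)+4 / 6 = 148 / 33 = 4.48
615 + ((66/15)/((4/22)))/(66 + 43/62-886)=156193273/253985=614.97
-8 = -8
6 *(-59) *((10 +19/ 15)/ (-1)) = 19942/ 5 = 3988.40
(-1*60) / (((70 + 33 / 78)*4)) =-390 / 1831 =-0.21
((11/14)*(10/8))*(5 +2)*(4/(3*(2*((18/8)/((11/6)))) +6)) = 605/294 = 2.06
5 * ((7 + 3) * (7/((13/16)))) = 5600/13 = 430.77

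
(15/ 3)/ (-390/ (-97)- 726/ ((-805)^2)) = 314292125/ 252659328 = 1.24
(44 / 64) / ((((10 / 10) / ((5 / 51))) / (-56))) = -385 / 102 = -3.77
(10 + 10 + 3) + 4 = 27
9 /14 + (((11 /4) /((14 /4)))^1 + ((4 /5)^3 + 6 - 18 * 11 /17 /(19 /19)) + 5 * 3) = 167991 /14875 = 11.29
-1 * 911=-911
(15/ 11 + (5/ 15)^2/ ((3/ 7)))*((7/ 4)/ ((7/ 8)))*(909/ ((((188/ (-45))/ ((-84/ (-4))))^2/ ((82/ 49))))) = 6062734575/ 48598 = 124752.76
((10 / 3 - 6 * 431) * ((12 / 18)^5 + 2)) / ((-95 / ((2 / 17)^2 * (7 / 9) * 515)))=11574830176 / 36026451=321.29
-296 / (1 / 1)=-296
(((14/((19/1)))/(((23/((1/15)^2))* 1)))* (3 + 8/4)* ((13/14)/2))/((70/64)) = 208/688275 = 0.00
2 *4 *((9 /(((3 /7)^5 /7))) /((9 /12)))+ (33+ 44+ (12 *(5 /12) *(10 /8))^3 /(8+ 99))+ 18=25835092249 /554688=46575.90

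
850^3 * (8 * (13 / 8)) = 7983625000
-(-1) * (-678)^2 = 459684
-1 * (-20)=20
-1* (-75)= 75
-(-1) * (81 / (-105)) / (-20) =27 / 700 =0.04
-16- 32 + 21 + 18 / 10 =-126 / 5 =-25.20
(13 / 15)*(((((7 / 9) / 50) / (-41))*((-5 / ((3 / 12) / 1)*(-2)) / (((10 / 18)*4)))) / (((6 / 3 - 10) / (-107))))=-9737 / 123000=-0.08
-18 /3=-6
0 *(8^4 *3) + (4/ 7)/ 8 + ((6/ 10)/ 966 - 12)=-9602/ 805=-11.93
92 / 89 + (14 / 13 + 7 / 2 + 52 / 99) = 1405645 / 229086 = 6.14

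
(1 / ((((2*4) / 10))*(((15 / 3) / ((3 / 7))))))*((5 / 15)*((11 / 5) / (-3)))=-11 / 420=-0.03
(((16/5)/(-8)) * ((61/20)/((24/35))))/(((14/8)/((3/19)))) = -61/380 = -0.16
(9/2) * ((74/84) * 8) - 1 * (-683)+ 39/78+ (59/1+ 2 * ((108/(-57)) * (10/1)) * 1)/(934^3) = 715.21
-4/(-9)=4/9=0.44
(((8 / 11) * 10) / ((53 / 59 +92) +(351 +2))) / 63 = 1180 / 4557861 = 0.00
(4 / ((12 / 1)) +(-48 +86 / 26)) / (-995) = 346 / 7761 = 0.04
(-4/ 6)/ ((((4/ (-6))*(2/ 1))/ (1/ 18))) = 1/ 36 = 0.03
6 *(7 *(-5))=-210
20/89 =0.22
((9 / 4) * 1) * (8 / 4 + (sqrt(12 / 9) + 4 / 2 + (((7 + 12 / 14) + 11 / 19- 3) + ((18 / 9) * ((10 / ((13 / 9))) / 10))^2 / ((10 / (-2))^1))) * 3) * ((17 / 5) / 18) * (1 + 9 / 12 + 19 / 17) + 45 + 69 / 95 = 39 * sqrt(3) / 16 + 4091511 / 55328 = 78.17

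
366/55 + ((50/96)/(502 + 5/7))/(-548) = 33878332391/5091007680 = 6.65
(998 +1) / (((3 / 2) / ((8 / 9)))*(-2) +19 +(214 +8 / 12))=23976 / 5527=4.34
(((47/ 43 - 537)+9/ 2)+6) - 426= -81821/ 86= -951.41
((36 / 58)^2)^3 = 0.06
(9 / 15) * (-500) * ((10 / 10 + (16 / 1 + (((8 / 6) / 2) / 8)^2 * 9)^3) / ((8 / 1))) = -1273401675 / 8192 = -155444.54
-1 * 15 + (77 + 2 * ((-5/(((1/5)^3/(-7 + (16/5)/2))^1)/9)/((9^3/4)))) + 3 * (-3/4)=62077/972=63.87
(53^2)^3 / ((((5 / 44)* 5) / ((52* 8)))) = 405696466105216 / 25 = 16227858644208.64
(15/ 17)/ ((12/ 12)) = 15/ 17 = 0.88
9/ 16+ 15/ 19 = 411/ 304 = 1.35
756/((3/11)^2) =10164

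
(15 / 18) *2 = 5 / 3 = 1.67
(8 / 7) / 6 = 0.19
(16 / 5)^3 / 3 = 10.92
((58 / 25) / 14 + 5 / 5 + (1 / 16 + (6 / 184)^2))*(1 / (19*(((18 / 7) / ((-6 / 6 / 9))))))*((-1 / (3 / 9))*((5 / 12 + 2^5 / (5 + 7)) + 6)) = 99233927 / 1302609600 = 0.08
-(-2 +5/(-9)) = 23/9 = 2.56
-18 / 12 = -1.50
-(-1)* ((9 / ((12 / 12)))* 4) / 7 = 36 / 7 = 5.14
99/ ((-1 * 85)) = -99/ 85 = -1.16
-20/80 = -1/4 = -0.25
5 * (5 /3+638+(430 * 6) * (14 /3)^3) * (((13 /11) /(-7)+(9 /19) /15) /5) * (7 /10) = -1187529694 /47025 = -25253.16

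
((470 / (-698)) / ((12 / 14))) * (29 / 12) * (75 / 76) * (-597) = 237332375 / 212192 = 1118.48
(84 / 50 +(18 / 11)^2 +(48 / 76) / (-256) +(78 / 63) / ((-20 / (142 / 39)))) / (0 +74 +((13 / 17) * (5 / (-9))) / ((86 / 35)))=699597446881 / 12506411024800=0.06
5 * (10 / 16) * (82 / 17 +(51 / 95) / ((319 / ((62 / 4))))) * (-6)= -74953455 / 824296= -90.93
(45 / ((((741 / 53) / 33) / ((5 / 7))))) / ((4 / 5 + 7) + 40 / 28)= 655875 / 79781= 8.22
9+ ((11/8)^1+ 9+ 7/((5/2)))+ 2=967/40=24.18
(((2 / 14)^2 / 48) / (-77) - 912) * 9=-495500547 / 60368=-8208.00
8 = 8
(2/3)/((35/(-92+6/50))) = -4594/2625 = -1.75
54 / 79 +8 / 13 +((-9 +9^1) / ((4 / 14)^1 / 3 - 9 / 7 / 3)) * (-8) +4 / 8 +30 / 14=56675 / 14378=3.94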